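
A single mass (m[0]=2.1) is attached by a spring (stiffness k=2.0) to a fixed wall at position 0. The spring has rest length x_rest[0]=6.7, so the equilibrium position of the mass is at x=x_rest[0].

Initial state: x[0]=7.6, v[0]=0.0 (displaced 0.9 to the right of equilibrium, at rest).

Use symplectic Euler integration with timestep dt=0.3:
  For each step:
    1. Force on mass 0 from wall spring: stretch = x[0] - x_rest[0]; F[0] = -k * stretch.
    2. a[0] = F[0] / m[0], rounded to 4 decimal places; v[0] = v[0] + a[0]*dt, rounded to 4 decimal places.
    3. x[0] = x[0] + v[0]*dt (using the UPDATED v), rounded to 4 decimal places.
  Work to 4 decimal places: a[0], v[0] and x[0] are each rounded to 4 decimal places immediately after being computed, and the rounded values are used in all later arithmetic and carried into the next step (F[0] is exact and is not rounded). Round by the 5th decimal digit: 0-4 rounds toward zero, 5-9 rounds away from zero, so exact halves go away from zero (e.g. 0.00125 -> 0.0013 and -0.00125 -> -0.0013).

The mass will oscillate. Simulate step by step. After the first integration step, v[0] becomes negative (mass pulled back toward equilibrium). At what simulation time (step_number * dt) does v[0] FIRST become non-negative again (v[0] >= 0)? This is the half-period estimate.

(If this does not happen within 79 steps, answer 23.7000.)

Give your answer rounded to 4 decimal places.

Step 0: x=[7.6000] v=[0.0000]
Step 1: x=[7.5229] v=[-0.2571]
Step 2: x=[7.3752] v=[-0.4922]
Step 3: x=[7.1697] v=[-0.6851]
Step 4: x=[6.9239] v=[-0.8193]
Step 5: x=[6.6589] v=[-0.8833]
Step 6: x=[6.3974] v=[-0.8716]
Step 7: x=[6.1619] v=[-0.7851]
Step 8: x=[5.9725] v=[-0.6314]
Step 9: x=[5.8455] v=[-0.4235]
Step 10: x=[5.7917] v=[-0.1794]
Step 11: x=[5.8157] v=[0.0801]
First v>=0 after going negative at step 11, time=3.3000

Answer: 3.3000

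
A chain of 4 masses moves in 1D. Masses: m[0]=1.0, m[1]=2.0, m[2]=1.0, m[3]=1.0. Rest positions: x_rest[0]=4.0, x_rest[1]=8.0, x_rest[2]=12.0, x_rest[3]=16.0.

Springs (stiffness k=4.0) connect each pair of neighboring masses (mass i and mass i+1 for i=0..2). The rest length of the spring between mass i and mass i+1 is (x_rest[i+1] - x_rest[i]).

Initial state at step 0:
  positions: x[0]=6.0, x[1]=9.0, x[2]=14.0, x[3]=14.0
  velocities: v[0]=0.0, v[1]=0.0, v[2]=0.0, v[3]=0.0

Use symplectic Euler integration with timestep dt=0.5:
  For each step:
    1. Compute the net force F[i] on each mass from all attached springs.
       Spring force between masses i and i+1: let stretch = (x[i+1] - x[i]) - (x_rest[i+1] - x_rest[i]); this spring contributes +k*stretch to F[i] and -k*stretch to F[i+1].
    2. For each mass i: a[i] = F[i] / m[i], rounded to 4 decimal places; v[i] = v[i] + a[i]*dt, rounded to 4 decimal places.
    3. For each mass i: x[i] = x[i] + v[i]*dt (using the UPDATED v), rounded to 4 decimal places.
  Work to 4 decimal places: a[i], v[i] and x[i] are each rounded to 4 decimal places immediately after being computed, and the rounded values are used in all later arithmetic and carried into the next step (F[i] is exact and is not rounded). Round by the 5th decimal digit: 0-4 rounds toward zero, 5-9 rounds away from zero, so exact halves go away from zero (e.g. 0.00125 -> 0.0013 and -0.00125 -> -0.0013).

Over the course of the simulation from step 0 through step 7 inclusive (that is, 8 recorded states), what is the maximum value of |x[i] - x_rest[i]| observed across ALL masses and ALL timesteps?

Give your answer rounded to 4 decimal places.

Step 0: x=[6.0000 9.0000 14.0000 14.0000] v=[0.0000 0.0000 0.0000 0.0000]
Step 1: x=[5.0000 10.0000 9.0000 18.0000] v=[-2.0000 2.0000 -10.0000 8.0000]
Step 2: x=[5.0000 8.0000 14.0000 17.0000] v=[0.0000 -4.0000 10.0000 -2.0000]
Step 3: x=[4.0000 7.5000 16.0000 17.0000] v=[-2.0000 -1.0000 4.0000 0.0000]
Step 4: x=[2.5000 9.5000 10.5000 20.0000] v=[-3.0000 4.0000 -11.0000 6.0000]
Step 5: x=[4.0000 8.5000 13.5000 17.5000] v=[3.0000 -2.0000 6.0000 -5.0000]
Step 6: x=[6.0000 7.7500 15.5000 15.0000] v=[4.0000 -1.5000 4.0000 -5.0000]
Step 7: x=[5.7500 10.0000 9.2500 17.0000] v=[-0.5000 4.5000 -12.5000 4.0000]
Max displacement = 4.0000

Answer: 4.0000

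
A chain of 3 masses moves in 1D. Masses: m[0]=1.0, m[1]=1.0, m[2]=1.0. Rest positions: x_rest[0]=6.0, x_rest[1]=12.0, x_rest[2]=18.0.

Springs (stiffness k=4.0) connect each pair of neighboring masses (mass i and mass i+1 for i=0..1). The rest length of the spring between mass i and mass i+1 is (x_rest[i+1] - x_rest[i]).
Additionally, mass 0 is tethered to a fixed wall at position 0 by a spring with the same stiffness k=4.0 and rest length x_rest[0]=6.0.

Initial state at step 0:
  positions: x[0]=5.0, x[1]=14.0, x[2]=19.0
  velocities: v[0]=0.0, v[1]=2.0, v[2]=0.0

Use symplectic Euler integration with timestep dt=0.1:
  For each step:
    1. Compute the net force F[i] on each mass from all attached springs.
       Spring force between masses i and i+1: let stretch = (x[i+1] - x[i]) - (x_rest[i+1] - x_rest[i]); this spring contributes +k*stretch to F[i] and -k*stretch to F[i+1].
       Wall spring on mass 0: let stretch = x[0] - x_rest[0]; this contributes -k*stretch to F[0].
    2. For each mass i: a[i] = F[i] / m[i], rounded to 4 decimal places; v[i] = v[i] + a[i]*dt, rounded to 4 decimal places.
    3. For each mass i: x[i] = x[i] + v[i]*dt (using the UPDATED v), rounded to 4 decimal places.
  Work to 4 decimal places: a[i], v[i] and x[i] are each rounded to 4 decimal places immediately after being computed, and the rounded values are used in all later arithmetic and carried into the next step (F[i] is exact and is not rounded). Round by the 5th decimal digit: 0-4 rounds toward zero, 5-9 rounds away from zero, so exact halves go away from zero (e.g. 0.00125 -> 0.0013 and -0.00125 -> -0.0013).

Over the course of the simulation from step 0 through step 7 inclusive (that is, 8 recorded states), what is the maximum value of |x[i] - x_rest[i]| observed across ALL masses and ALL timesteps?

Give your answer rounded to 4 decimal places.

Answer: 2.0400

Derivation:
Step 0: x=[5.0000 14.0000 19.0000] v=[0.0000 2.0000 0.0000]
Step 1: x=[5.1600 14.0400 19.0400] v=[1.6000 0.4000 0.4000]
Step 2: x=[5.4688 13.9248 19.1200] v=[3.0880 -1.1520 0.8000]
Step 3: x=[5.8971 13.6792 19.2322] v=[4.2829 -2.4563 1.1219]
Step 4: x=[6.4008 13.3444 19.3623] v=[5.0369 -3.3479 1.3007]
Step 5: x=[6.9262 12.9726 19.4917] v=[5.2540 -3.7182 1.2935]
Step 6: x=[7.4164 12.6197 19.6003] v=[4.9021 -3.5291 1.0859]
Step 7: x=[7.8181 12.3379 19.6697] v=[4.0169 -2.8182 0.6937]
Max displacement = 2.0400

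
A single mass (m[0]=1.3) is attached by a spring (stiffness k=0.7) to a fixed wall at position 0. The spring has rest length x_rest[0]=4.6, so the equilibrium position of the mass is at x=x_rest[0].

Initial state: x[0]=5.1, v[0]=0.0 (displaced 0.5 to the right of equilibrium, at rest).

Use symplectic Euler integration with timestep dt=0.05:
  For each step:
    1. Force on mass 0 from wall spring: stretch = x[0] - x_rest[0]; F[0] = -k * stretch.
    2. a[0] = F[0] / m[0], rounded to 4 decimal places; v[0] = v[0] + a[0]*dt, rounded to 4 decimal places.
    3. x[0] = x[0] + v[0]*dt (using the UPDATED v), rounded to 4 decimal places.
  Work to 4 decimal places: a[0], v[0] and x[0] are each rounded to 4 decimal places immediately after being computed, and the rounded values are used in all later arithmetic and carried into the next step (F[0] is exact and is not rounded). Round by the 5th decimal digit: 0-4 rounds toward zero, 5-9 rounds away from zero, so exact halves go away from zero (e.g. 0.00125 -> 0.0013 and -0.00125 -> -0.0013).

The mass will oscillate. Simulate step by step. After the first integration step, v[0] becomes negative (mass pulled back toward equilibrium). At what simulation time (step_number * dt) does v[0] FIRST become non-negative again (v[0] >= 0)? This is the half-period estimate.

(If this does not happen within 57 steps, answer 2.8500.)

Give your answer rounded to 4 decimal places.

Step 0: x=[5.1000] v=[0.0000]
Step 1: x=[5.0993] v=[-0.0135]
Step 2: x=[5.0980] v=[-0.0269]
Step 3: x=[5.0960] v=[-0.0403]
Step 4: x=[5.0933] v=[-0.0537]
Step 5: x=[5.0900] v=[-0.0670]
Step 6: x=[5.0860] v=[-0.0802]
Step 7: x=[5.0813] v=[-0.0933]
Step 8: x=[5.0760] v=[-0.1063]
Step 9: x=[5.0700] v=[-0.1191]
Step 10: x=[5.0634] v=[-0.1318]
Step 11: x=[5.0562] v=[-0.1443]
Step 12: x=[5.0484] v=[-0.1566]
Step 13: x=[5.0400] v=[-0.1687]
Step 14: x=[5.0310] v=[-0.1805]
Step 15: x=[5.0214] v=[-0.1921]
Step 16: x=[5.0112] v=[-0.2034]
Step 17: x=[5.0005] v=[-0.2145]
Step 18: x=[4.9892] v=[-0.2253]
Step 19: x=[4.9774] v=[-0.2358]
Step 20: x=[4.9651] v=[-0.2460]
Step 21: x=[4.9523] v=[-0.2558]
Step 22: x=[4.9390] v=[-0.2653]
Step 23: x=[4.9253] v=[-0.2744]
Step 24: x=[4.9111] v=[-0.2832]
Step 25: x=[4.8965] v=[-0.2916]
Step 26: x=[4.8815] v=[-0.2996]
Step 27: x=[4.8661] v=[-0.3072]
Step 28: x=[4.8504] v=[-0.3144]
Step 29: x=[4.8343] v=[-0.3211]
Step 30: x=[4.8179] v=[-0.3274]
Step 31: x=[4.8012] v=[-0.3333]
Step 32: x=[4.7843] v=[-0.3387]
Step 33: x=[4.7671] v=[-0.3437]
Step 34: x=[4.7497] v=[-0.3482]
Step 35: x=[4.7321] v=[-0.3522]
Step 36: x=[4.7143] v=[-0.3558]
Step 37: x=[4.6964] v=[-0.3589]
Step 38: x=[4.6783] v=[-0.3615]
Step 39: x=[4.6601] v=[-0.3636]
Step 40: x=[4.6418] v=[-0.3652]
Step 41: x=[4.6235] v=[-0.3663]
Step 42: x=[4.6052] v=[-0.3669]
Step 43: x=[4.5869] v=[-0.3670]
Step 44: x=[4.5686] v=[-0.3666]
Step 45: x=[4.5503] v=[-0.3658]
Step 46: x=[4.5321] v=[-0.3645]
Step 47: x=[4.5140] v=[-0.3627]
Step 48: x=[4.4960] v=[-0.3604]
Step 49: x=[4.4781] v=[-0.3576]
Step 50: x=[4.4604] v=[-0.3543]
Step 51: x=[4.4429] v=[-0.3505]
Step 52: x=[4.4256] v=[-0.3463]
Step 53: x=[4.4085] v=[-0.3416]
Step 54: x=[4.3917] v=[-0.3364]
Step 55: x=[4.3752] v=[-0.3308]
Step 56: x=[4.3590] v=[-0.3248]
Step 57: x=[4.3431] v=[-0.3183]
v[0] did not become non-negative within 57 steps; using fallback time=2.8500

Answer: 2.8500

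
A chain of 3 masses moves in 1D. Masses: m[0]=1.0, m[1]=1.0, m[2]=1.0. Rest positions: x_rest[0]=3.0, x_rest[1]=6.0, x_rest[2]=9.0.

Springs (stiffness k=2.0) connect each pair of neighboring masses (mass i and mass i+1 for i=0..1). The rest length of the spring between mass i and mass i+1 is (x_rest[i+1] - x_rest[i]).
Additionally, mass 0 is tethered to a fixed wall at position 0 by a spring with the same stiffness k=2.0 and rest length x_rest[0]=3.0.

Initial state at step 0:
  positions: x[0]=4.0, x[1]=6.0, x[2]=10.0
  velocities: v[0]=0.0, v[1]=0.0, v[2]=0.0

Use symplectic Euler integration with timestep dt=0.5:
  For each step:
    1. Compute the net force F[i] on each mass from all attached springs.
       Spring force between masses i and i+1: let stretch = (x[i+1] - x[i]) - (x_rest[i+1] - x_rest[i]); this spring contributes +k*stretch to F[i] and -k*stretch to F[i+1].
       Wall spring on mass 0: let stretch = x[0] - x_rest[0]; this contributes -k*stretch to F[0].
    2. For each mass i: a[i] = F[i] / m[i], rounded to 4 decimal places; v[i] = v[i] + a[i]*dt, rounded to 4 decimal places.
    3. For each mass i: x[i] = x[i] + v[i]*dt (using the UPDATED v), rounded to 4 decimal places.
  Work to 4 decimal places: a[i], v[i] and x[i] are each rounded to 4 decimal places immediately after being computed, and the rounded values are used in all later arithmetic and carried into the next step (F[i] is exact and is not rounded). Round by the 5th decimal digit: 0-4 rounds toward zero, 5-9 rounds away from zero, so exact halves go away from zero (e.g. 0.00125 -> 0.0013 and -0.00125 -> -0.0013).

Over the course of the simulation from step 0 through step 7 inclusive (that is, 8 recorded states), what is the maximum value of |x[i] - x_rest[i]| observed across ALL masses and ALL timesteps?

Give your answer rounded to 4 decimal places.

Answer: 1.2500

Derivation:
Step 0: x=[4.0000 6.0000 10.0000] v=[0.0000 0.0000 0.0000]
Step 1: x=[3.0000 7.0000 9.5000] v=[-2.0000 2.0000 -1.0000]
Step 2: x=[2.5000 7.2500 9.2500] v=[-1.0000 0.5000 -0.5000]
Step 3: x=[3.1250 6.1250 9.5000] v=[1.2500 -2.2500 0.5000]
Step 4: x=[3.6875 5.1875 9.5625] v=[1.1250 -1.8750 0.1250]
Step 5: x=[3.1563 5.6875 8.9375] v=[-1.0625 1.0000 -1.2500]
Step 6: x=[2.3125 6.5469 8.1875] v=[-1.6876 1.7188 -1.5000]
Step 7: x=[2.4297 6.1094 8.1172] v=[0.2343 -0.8750 -0.1406]
Max displacement = 1.2500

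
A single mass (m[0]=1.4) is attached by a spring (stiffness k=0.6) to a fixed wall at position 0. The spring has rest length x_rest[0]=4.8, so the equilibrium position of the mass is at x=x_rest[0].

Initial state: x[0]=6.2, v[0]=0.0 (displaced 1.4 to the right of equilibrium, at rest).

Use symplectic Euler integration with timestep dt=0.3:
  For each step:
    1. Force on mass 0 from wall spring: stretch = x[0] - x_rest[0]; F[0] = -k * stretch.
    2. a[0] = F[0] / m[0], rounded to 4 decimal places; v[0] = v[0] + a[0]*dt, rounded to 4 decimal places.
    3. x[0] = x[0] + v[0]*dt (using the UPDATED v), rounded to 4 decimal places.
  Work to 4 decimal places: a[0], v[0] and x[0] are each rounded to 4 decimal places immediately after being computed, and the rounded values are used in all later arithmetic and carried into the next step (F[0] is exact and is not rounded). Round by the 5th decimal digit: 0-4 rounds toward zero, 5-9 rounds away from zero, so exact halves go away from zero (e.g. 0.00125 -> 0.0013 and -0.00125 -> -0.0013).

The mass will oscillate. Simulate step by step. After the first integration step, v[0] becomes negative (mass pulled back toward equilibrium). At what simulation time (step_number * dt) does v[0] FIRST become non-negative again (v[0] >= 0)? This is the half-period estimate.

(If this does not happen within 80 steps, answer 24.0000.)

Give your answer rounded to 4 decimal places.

Step 0: x=[6.2000] v=[0.0000]
Step 1: x=[6.1460] v=[-0.1800]
Step 2: x=[6.0401] v=[-0.3531]
Step 3: x=[5.8863] v=[-0.5126]
Step 4: x=[5.6906] v=[-0.6523]
Step 5: x=[5.4606] v=[-0.7668]
Step 6: x=[5.2051] v=[-0.8517]
Step 7: x=[4.9340] v=[-0.9038]
Step 8: x=[4.6577] v=[-0.9210]
Step 9: x=[4.3869] v=[-0.9027]
Step 10: x=[4.1320] v=[-0.8496]
Step 11: x=[3.9029] v=[-0.7637]
Step 12: x=[3.7084] v=[-0.6484]
Step 13: x=[3.5560] v=[-0.5081]
Step 14: x=[3.4515] v=[-0.3482]
Step 15: x=[3.3991] v=[-0.1748]
Step 16: x=[3.4007] v=[0.0053]
First v>=0 after going negative at step 16, time=4.8000

Answer: 4.8000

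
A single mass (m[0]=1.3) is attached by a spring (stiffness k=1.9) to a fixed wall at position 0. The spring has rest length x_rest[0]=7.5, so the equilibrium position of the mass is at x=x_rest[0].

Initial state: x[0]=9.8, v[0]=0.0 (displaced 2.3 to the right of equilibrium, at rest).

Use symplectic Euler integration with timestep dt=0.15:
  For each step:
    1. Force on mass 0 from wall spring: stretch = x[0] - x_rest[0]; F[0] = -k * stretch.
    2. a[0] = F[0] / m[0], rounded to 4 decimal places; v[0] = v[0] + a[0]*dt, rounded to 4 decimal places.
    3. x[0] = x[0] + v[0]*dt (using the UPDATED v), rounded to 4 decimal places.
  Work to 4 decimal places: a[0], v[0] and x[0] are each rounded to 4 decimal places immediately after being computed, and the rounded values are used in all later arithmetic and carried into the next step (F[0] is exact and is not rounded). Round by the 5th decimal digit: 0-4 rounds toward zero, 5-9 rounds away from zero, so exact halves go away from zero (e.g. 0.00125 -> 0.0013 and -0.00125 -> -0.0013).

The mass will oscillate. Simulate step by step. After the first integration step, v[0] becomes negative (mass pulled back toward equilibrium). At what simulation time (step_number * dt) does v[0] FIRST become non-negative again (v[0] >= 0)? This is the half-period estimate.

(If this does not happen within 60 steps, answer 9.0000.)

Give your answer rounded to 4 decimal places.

Answer: 2.7000

Derivation:
Step 0: x=[9.8000] v=[0.0000]
Step 1: x=[9.7244] v=[-0.5042]
Step 2: x=[9.5756] v=[-0.9919]
Step 3: x=[9.3586] v=[-1.4469]
Step 4: x=[9.0804] v=[-1.8544]
Step 5: x=[8.7503] v=[-2.2009]
Step 6: x=[8.3791] v=[-2.4750]
Step 7: x=[7.9789] v=[-2.6677]
Step 8: x=[7.5630] v=[-2.7727]
Step 9: x=[7.1450] v=[-2.7865]
Step 10: x=[6.7387] v=[-2.7087]
Step 11: x=[6.3574] v=[-2.5418]
Step 12: x=[6.0137] v=[-2.2913]
Step 13: x=[5.7189] v=[-1.9655]
Step 14: x=[5.4827] v=[-1.5750]
Step 15: x=[5.3128] v=[-1.1327]
Step 16: x=[5.2148] v=[-0.6532]
Step 17: x=[5.1920] v=[-0.1522]
Step 18: x=[5.2451] v=[0.3538]
First v>=0 after going negative at step 18, time=2.7000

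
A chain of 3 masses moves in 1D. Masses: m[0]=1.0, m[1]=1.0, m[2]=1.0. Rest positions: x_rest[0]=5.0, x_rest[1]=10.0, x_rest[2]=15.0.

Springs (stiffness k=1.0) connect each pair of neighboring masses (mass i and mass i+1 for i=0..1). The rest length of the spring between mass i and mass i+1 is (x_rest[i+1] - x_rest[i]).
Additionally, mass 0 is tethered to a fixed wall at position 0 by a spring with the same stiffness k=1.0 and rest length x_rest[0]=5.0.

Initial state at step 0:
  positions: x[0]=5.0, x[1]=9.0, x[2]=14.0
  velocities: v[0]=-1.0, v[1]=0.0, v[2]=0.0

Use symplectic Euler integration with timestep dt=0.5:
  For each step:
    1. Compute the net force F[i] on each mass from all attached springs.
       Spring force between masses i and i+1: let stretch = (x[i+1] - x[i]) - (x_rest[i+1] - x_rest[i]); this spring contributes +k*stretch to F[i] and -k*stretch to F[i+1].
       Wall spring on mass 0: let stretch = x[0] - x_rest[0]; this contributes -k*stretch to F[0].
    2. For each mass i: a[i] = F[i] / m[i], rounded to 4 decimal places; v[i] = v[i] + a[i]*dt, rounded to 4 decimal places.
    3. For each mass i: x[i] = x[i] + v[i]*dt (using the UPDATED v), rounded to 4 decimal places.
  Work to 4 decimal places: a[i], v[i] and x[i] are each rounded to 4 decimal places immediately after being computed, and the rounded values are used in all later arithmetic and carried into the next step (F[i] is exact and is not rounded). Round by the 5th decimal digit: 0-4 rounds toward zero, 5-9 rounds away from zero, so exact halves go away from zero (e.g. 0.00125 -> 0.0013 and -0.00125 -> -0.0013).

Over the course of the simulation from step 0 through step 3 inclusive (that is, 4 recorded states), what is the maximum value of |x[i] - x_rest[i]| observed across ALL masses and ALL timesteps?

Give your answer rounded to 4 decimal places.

Step 0: x=[5.0000 9.0000 14.0000] v=[-1.0000 0.0000 0.0000]
Step 1: x=[4.2500 9.2500 14.0000] v=[-1.5000 0.5000 0.0000]
Step 2: x=[3.6875 9.4375 14.0625] v=[-1.1250 0.3750 0.1250]
Step 3: x=[3.6406 9.3438 14.2188] v=[-0.0938 -0.1875 0.3125]
Max displacement = 1.3594

Answer: 1.3594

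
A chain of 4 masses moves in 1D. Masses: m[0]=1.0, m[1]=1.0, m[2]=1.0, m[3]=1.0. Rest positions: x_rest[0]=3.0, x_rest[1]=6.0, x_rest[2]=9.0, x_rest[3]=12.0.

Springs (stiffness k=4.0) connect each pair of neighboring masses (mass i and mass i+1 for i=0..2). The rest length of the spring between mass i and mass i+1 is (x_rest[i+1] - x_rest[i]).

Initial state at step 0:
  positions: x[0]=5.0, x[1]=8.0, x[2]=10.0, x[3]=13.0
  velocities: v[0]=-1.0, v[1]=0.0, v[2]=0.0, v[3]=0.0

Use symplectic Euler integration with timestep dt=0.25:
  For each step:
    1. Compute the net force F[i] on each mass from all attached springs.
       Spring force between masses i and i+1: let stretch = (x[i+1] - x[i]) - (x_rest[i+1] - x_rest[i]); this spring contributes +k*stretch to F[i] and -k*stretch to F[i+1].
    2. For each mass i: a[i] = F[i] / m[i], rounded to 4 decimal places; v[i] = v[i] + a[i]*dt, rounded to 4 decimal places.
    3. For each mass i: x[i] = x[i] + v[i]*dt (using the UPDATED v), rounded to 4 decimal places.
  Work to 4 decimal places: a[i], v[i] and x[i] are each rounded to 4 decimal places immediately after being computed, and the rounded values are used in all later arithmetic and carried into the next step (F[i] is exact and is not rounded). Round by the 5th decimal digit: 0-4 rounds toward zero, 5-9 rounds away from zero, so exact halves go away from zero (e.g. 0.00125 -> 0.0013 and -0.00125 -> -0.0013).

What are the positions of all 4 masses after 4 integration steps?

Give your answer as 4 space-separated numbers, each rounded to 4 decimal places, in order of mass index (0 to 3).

Step 0: x=[5.0000 8.0000 10.0000 13.0000] v=[-1.0000 0.0000 0.0000 0.0000]
Step 1: x=[4.7500 7.7500 10.2500 13.0000] v=[-1.0000 -1.0000 1.0000 0.0000]
Step 2: x=[4.5000 7.3750 10.5625 13.0625] v=[-1.0000 -1.5000 1.2500 0.2500]
Step 3: x=[4.2188 7.0781 10.7031 13.2500] v=[-1.1250 -1.1875 0.5625 0.7500]
Step 4: x=[3.9024 6.9727 10.5742 13.5508] v=[-1.2657 -0.4218 -0.5156 1.2031]

Answer: 3.9024 6.9727 10.5742 13.5508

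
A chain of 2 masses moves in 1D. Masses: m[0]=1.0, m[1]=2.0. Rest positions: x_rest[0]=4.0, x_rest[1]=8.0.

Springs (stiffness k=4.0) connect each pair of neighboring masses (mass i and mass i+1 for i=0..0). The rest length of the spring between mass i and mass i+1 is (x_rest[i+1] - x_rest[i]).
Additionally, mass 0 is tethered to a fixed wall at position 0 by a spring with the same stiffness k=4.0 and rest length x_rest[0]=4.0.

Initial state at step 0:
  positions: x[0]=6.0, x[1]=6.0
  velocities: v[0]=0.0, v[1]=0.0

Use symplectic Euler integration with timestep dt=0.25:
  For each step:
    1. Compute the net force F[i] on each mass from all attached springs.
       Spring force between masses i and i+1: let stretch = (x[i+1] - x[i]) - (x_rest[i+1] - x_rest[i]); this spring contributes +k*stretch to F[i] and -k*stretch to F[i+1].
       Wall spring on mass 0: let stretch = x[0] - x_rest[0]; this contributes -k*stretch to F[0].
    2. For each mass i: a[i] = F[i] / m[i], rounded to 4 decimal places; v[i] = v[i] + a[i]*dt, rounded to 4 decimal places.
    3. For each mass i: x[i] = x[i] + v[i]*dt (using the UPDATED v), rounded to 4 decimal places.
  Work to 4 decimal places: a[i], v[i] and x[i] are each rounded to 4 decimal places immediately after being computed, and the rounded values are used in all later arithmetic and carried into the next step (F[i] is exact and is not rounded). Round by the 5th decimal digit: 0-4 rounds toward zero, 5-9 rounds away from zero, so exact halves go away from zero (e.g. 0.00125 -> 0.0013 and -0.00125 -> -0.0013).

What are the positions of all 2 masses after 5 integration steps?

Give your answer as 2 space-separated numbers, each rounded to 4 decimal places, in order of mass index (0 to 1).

Answer: 2.5288 8.0125

Derivation:
Step 0: x=[6.0000 6.0000] v=[0.0000 0.0000]
Step 1: x=[4.5000 6.5000] v=[-6.0000 2.0000]
Step 2: x=[2.3750 7.2500] v=[-8.5000 3.0000]
Step 3: x=[0.8750 7.8906] v=[-6.0000 2.5625]
Step 4: x=[0.9102 8.1543] v=[0.1406 1.0547]
Step 5: x=[2.5288 8.0125] v=[6.4745 -0.5674]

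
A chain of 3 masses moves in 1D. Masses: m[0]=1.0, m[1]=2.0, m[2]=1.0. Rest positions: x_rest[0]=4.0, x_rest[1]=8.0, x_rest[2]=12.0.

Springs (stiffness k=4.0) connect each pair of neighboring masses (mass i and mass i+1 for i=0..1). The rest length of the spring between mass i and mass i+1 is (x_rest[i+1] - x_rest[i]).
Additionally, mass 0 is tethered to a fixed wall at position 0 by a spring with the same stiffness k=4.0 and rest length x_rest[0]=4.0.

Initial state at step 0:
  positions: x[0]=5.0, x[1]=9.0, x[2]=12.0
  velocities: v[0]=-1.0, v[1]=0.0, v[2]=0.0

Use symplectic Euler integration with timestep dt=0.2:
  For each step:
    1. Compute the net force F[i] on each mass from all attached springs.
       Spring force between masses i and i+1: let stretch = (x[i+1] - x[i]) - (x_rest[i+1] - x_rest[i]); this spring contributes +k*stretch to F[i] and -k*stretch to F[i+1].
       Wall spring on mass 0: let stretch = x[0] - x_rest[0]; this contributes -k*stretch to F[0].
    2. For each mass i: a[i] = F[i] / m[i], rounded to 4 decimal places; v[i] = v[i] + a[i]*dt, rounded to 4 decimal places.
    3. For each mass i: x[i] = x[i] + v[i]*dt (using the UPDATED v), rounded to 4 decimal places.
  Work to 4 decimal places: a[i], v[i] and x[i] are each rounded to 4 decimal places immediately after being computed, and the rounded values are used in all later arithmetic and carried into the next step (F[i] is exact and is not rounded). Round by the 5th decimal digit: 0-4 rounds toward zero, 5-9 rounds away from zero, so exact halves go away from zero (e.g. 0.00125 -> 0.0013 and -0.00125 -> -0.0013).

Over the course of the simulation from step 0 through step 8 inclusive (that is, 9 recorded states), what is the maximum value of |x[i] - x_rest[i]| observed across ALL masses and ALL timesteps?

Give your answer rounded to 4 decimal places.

Answer: 1.2295

Derivation:
Step 0: x=[5.0000 9.0000 12.0000] v=[-1.0000 0.0000 0.0000]
Step 1: x=[4.6400 8.9200 12.1600] v=[-1.8000 -0.4000 0.8000]
Step 2: x=[4.2224 8.7568 12.4416] v=[-2.0880 -0.8160 1.4080]
Step 3: x=[3.8547 8.5256 12.7736] v=[-1.8384 -1.1558 1.6602]
Step 4: x=[3.6176 8.2606 13.0660] v=[-1.1854 -1.3250 1.4618]
Step 5: x=[3.5446 8.0086 13.2295] v=[-0.3651 -1.2600 0.8175]
Step 6: x=[3.6187 7.8172 13.1977] v=[0.3704 -0.9572 -0.1592]
Step 7: x=[3.7855 7.7203 12.9450] v=[0.8342 -0.4844 -1.2636]
Step 8: x=[3.9762 7.7266 12.4963] v=[0.9536 0.0316 -2.2434]
Max displacement = 1.2295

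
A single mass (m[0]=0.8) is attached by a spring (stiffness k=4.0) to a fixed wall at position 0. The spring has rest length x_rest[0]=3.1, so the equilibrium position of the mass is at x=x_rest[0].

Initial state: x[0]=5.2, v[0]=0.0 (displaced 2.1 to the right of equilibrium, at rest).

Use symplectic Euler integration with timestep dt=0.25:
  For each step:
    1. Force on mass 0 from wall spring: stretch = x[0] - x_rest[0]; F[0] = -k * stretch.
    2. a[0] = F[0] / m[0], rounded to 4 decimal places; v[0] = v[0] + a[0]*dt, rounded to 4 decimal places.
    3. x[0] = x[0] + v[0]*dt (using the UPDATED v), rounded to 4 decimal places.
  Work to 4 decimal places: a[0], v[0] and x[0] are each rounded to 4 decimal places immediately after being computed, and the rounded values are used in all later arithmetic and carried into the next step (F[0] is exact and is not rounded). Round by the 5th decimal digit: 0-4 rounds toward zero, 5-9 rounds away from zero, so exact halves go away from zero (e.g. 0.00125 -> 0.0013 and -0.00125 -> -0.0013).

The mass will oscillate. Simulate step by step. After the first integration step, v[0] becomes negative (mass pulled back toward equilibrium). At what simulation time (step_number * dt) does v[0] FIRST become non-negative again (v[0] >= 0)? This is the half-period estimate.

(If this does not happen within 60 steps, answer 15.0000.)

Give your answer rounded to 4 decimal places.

Answer: 1.5000

Derivation:
Step 0: x=[5.2000] v=[0.0000]
Step 1: x=[4.5438] v=[-2.6250]
Step 2: x=[3.4364] v=[-4.4298]
Step 3: x=[2.2238] v=[-4.8503]
Step 4: x=[1.2850] v=[-3.7551]
Step 5: x=[0.9134] v=[-1.4864]
Step 6: x=[1.2251] v=[1.2469]
First v>=0 after going negative at step 6, time=1.5000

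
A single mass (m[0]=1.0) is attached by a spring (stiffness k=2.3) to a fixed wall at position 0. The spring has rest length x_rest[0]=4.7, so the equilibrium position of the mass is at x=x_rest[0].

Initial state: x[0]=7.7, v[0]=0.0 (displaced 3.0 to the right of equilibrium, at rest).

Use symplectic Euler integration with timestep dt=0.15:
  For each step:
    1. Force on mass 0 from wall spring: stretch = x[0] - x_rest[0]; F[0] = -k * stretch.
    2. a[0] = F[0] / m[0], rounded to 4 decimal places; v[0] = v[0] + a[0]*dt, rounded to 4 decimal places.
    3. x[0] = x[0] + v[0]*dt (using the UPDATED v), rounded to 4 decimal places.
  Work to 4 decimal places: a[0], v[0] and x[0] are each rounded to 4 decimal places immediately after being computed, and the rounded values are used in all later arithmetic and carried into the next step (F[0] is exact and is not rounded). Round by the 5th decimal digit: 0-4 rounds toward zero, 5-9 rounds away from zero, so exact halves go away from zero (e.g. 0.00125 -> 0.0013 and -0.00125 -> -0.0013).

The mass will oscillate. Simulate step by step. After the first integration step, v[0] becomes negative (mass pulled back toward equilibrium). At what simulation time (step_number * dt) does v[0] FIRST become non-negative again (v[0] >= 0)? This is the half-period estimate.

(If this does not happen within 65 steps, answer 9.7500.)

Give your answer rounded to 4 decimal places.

Step 0: x=[7.7000] v=[0.0000]
Step 1: x=[7.5448] v=[-1.0350]
Step 2: x=[7.2423] v=[-2.0165]
Step 3: x=[6.8083] v=[-2.8936]
Step 4: x=[6.2652] v=[-3.6210]
Step 5: x=[5.6411] v=[-4.1610]
Step 6: x=[4.9682] v=[-4.4857]
Step 7: x=[4.2815] v=[-4.5782]
Step 8: x=[3.6164] v=[-4.4338]
Step 9: x=[3.0074] v=[-4.0600]
Step 10: x=[2.4860] v=[-3.4761]
Step 11: x=[2.0792] v=[-2.7123]
Step 12: x=[1.8080] v=[-1.8081]
Step 13: x=[1.6864] v=[-0.8104]
Step 14: x=[1.7208] v=[0.2293]
First v>=0 after going negative at step 14, time=2.1000

Answer: 2.1000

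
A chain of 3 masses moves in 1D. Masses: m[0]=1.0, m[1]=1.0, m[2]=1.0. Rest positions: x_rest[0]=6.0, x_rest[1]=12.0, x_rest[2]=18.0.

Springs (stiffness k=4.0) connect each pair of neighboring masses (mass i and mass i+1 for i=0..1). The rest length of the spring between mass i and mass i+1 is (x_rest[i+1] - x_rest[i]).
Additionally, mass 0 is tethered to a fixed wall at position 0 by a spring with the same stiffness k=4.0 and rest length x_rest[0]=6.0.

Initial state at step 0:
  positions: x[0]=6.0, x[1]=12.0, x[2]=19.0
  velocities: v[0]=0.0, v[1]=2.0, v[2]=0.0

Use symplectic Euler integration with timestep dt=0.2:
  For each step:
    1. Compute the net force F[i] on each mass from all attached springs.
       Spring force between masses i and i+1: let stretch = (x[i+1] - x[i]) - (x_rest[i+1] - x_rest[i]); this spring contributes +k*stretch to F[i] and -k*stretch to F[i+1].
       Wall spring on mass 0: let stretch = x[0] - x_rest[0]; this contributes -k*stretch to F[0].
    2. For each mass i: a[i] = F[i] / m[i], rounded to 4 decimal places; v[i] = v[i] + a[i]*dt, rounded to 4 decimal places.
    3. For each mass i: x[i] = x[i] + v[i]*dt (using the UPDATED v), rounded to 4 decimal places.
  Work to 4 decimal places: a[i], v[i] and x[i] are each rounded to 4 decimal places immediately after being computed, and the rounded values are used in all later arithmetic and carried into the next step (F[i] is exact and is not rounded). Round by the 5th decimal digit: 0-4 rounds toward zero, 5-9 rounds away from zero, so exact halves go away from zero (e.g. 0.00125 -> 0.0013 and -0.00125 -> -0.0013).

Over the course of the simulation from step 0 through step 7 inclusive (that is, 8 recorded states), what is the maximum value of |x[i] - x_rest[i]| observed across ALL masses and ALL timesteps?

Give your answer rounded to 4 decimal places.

Answer: 1.3623

Derivation:
Step 0: x=[6.0000 12.0000 19.0000] v=[0.0000 2.0000 0.0000]
Step 1: x=[6.0000 12.5600 18.8400] v=[0.0000 2.8000 -0.8000]
Step 2: x=[6.0896 13.0752 18.6352] v=[0.4480 2.5760 -1.0240]
Step 3: x=[6.3226 13.3623 18.5008] v=[1.1648 1.4355 -0.6720]
Step 4: x=[6.6703 13.3452 18.5042] v=[1.7385 -0.0855 0.0172]
Step 5: x=[7.0187 13.0856 18.6422] v=[1.7422 -1.2982 0.6900]
Step 6: x=[7.2149 12.7443 18.8511] v=[0.9808 -1.7064 1.0447]
Step 7: x=[7.1414 12.4954 19.0430] v=[-0.3676 -1.2445 0.9593]
Max displacement = 1.3623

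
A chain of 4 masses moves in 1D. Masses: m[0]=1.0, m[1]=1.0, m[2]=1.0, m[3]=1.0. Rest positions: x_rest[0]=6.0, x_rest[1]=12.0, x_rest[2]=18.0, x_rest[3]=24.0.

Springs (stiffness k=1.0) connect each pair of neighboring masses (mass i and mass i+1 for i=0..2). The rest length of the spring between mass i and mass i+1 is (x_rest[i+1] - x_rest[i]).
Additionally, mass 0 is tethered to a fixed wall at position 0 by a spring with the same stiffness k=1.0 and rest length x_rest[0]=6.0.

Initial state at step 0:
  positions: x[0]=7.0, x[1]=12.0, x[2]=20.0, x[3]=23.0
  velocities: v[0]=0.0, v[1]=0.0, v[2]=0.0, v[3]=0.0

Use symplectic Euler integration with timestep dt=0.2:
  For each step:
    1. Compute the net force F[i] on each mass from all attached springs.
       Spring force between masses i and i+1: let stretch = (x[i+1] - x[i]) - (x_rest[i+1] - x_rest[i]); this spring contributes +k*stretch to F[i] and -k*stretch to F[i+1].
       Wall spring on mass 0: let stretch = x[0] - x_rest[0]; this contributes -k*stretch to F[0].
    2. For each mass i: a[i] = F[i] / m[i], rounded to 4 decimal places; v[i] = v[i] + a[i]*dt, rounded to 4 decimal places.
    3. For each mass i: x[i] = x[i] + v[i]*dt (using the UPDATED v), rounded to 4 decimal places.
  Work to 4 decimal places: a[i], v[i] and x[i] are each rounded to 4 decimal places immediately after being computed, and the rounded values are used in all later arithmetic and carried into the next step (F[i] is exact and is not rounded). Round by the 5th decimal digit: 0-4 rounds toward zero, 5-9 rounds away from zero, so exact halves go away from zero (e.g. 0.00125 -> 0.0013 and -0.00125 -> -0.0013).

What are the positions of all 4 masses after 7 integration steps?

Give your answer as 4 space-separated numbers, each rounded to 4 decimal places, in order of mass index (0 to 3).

Answer: 5.8493 13.3268 16.9848 25.0389

Derivation:
Step 0: x=[7.0000 12.0000 20.0000 23.0000] v=[0.0000 0.0000 0.0000 0.0000]
Step 1: x=[6.9200 12.1200 19.8000 23.1200] v=[-0.4000 0.6000 -1.0000 0.6000]
Step 2: x=[6.7712 12.3392 19.4256 23.3472] v=[-0.7440 1.0960 -1.8720 1.1360]
Step 3: x=[6.5743 12.6191 18.9246 23.6575] v=[-0.9846 1.3997 -2.5050 1.5517]
Step 4: x=[6.3562 12.9095 18.3607 24.0185] v=[-1.0905 1.4518 -2.8195 1.8051]
Step 5: x=[6.1460 13.1558 17.8051 24.3932] v=[-1.0511 1.2314 -2.7782 1.8735]
Step 6: x=[5.9703 13.3077 17.3270 24.7444] v=[-0.8783 0.7593 -2.3904 1.7559]
Step 7: x=[5.8493 13.3268 16.9848 25.0389] v=[-0.6049 0.0957 -1.7108 1.4724]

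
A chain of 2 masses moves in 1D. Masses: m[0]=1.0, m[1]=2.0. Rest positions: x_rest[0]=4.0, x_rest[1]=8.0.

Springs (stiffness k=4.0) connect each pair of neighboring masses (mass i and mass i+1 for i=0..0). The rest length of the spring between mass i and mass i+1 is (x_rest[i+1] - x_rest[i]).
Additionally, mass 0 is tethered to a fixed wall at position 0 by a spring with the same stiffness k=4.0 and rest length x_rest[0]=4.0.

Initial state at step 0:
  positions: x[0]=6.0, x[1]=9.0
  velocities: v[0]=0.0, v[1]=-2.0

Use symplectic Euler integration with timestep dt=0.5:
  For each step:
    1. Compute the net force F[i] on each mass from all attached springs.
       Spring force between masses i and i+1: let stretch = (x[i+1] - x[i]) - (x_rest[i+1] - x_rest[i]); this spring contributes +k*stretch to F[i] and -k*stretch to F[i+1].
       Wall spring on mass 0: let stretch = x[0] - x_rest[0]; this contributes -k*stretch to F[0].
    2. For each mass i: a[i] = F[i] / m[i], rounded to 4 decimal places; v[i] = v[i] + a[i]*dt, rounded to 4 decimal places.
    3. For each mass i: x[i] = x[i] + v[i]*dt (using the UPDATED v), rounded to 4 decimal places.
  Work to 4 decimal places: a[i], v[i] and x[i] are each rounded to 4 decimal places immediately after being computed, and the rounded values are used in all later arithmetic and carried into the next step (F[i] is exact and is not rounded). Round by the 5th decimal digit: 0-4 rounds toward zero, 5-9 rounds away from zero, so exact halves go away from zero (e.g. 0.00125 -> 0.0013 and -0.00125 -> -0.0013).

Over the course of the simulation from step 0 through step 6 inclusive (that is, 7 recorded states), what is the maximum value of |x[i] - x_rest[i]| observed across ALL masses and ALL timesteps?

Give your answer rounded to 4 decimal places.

Answer: 2.9375

Derivation:
Step 0: x=[6.0000 9.0000] v=[0.0000 -2.0000]
Step 1: x=[3.0000 8.5000] v=[-6.0000 -1.0000]
Step 2: x=[2.5000 7.2500] v=[-1.0000 -2.5000]
Step 3: x=[4.2500 5.6250] v=[3.5000 -3.2500]
Step 4: x=[3.1250 5.3125] v=[-2.2500 -0.6250]
Step 5: x=[1.0625 5.9063] v=[-4.1250 1.1875]
Step 6: x=[2.7813 6.0782] v=[3.4376 0.3437]
Max displacement = 2.9375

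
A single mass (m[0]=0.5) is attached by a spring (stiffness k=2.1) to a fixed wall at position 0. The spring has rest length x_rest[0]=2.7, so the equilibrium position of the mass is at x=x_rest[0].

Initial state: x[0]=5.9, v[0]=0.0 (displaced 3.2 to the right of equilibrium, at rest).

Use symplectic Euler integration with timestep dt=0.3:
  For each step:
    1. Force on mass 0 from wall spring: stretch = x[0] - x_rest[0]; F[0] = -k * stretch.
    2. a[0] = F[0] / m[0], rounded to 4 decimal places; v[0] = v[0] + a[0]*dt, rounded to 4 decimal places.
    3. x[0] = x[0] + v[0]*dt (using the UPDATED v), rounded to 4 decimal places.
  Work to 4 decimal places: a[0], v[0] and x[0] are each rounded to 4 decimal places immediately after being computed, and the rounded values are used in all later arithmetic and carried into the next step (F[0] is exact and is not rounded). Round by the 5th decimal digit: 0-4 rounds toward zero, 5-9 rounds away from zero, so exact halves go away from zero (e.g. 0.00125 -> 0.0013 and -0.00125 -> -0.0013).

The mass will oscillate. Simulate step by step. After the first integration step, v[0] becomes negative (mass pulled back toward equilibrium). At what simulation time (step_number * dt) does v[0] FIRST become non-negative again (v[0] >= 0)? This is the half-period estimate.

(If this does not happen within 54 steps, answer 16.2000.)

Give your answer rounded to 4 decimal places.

Step 0: x=[5.9000] v=[0.0000]
Step 1: x=[4.6904] v=[-4.0320]
Step 2: x=[2.7284] v=[-6.5399]
Step 3: x=[0.7557] v=[-6.5757]
Step 4: x=[-0.4821] v=[-4.1259]
Step 5: x=[-0.5171] v=[-0.1165]
Step 6: x=[0.6640] v=[3.9370]
First v>=0 after going negative at step 6, time=1.8000

Answer: 1.8000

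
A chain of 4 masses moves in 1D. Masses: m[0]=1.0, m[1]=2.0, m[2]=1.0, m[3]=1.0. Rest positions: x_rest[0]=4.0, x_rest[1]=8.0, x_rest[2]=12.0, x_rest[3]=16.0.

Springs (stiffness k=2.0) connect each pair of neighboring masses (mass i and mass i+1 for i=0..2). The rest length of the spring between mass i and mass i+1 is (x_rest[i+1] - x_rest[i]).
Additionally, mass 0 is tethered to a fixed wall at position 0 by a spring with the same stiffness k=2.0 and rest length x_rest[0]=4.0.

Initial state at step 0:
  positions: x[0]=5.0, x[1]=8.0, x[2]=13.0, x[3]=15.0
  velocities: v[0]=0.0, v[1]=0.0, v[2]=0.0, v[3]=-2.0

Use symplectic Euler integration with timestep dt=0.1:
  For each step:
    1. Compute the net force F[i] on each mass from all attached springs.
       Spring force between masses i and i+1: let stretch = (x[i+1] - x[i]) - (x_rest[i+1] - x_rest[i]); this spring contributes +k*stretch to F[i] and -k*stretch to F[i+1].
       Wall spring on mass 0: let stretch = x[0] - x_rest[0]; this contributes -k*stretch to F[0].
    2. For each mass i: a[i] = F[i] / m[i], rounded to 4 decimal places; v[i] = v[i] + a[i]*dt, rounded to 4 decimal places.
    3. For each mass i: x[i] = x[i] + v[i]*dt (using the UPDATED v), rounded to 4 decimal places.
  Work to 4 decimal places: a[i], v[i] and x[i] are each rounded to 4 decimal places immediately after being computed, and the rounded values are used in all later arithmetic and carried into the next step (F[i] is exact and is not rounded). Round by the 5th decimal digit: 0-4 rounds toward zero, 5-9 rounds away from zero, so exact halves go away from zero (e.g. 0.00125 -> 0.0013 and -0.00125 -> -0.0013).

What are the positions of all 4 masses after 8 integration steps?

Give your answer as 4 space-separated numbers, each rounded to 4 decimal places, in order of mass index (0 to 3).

Step 0: x=[5.0000 8.0000 13.0000 15.0000] v=[0.0000 0.0000 0.0000 -2.0000]
Step 1: x=[4.9600 8.0200 12.9400 14.8400] v=[-0.4000 0.2000 -0.6000 -1.6000]
Step 2: x=[4.8820 8.0586 12.8196 14.7220] v=[-0.7800 0.3860 -1.2040 -1.1800]
Step 3: x=[4.7699 8.1130 12.6420 14.6460] v=[-1.1211 0.5444 -1.7757 -0.7605]
Step 4: x=[4.6293 8.1793 12.4139 14.6099] v=[-1.4065 0.6630 -2.2807 -0.3613]
Step 5: x=[4.4671 8.2525 12.1451 14.6099] v=[-1.6224 0.7315 -2.6884 -0.0005]
Step 6: x=[4.2912 8.3267 11.8477 14.6406] v=[-1.7587 0.7422 -2.9740 0.3065]
Step 7: x=[4.1102 8.3958 11.5357 14.6954] v=[-1.8098 0.6908 -3.1196 0.5479]
Step 8: x=[3.9327 8.4534 11.2241 14.7670] v=[-1.7747 0.5762 -3.1156 0.7160]

Answer: 3.9327 8.4534 11.2241 14.7670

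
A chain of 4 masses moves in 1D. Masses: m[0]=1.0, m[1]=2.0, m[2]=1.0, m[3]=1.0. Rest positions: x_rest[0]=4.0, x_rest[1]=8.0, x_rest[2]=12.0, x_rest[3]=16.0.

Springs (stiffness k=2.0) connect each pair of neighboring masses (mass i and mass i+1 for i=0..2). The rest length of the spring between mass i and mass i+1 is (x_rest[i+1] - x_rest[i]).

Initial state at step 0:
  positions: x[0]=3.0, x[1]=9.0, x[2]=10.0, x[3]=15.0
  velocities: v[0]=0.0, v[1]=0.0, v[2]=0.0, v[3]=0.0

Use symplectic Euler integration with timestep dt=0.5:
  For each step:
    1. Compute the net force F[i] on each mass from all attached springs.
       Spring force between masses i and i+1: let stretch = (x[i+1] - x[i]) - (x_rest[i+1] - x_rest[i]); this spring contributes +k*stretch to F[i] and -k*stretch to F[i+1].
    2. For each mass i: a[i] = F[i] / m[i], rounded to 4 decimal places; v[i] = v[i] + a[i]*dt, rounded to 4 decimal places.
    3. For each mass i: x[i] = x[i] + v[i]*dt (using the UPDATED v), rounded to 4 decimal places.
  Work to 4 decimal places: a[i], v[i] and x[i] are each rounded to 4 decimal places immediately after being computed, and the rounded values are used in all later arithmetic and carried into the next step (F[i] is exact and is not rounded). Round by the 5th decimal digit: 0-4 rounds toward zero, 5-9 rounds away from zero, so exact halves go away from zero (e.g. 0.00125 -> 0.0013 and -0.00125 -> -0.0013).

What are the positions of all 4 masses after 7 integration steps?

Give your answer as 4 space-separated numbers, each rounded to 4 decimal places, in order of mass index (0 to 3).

Step 0: x=[3.0000 9.0000 10.0000 15.0000] v=[0.0000 0.0000 0.0000 0.0000]
Step 1: x=[4.0000 7.7500 12.0000 14.5000] v=[2.0000 -2.5000 4.0000 -1.0000]
Step 2: x=[4.8750 6.6250 13.1250 14.7500] v=[1.7500 -2.2500 2.2500 0.5000]
Step 3: x=[4.6250 6.6875 11.8125 16.1875] v=[-0.5000 0.1250 -2.6250 2.8750]
Step 4: x=[3.4063 7.5157 10.1250 17.4375] v=[-2.4375 1.6563 -3.3750 2.5000]
Step 5: x=[2.2423 7.9689 10.7891 17.0313] v=[-2.3281 0.9063 1.3282 -0.8125]
Step 6: x=[1.9416 7.6955 13.1642 15.5040] v=[-0.6015 -0.5469 4.7502 -3.0547]
Step 7: x=[2.5178 7.3508 13.9749 14.8068] v=[1.1524 -0.6895 1.6213 -1.3945]

Answer: 2.5178 7.3508 13.9749 14.8068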